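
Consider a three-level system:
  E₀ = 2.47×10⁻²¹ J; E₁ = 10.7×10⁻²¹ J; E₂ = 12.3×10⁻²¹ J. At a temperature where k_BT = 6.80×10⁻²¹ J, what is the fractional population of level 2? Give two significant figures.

0.15

Eᵢ/kT = 0.3632, 1.574, 1.809.
Z = Σ e^(−Eᵢ/kT) = e^(−0.3632) + e^(−1.574) + e^(−1.809) = 0.6954 + 0.2072 + 0.1638 = 1.066.
P₂ = e^(−E₂/kT) / Z = 0.1638/1.066 = 0.15.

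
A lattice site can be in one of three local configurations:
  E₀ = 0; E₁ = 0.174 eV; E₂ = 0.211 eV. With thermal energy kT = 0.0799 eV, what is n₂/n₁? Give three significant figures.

0.629

n₂/n₁ = exp[−(E₂−E₁)/kT] = exp(−(0.037 eV)/(0.0799 eV)) = exp(-0.46308) = 0.629.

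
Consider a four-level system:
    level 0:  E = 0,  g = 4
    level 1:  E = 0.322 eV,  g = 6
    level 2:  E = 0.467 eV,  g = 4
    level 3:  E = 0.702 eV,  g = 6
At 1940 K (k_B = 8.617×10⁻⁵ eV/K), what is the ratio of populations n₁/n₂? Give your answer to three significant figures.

3.57

k_BT = 8.617×10⁻⁵ × 1940 K = 0.16717 eV.
n₁/n₂ = (g₁/g₂) exp[−(E₁−E₂)/kT] = (6/4) × exp(−(-0.145 eV)/(0.16717 eV)) = (6/4) × exp(0.86738) = 3.57.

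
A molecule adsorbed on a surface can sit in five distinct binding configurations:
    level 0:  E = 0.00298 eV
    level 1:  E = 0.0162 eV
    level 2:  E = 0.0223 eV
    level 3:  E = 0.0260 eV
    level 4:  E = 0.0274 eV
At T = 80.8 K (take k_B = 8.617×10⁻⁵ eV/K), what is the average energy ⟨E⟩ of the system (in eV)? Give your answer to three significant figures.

k_BT = 8.617×10⁻⁵ × 80.8 K = 0.0069625 eV.
Eᵢ/kT = 0.42801, 2.3268, 3.2029, 3.7343, 3.9354.
Z = Σ e^(−Eᵢ/kT) = e^(−0.42801) + e^(−2.3268) + e^(−3.2029) + e^(−3.7343) + e^(−3.9354) = 0.65180 + 0.097608 + 0.040644 + 0.023890 + 0.019538 = 0.83348.
⟨E⟩ = Σ Eᵢ e^(−Eᵢ/kT) / Z = (0.00298·0.65180 + 0.0162·0.097608 + 0.0223·0.040644 + 0.0260·0.023890 + 0.0274·0.019538) / 0.83348 = 0.00670 eV.

0.00670 eV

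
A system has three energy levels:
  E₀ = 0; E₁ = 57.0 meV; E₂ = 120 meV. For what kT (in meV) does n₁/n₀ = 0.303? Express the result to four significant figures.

n₁/n₀ = exp[−(E₁−E₀)/kT] = 0.303.
⇒ (E₁−E₀)/kT = ln(1/0.303) = ln(3.30033) = 1.19402.
kT = 57.0 meV / 1.19402 = 47.74 meV.

47.74 meV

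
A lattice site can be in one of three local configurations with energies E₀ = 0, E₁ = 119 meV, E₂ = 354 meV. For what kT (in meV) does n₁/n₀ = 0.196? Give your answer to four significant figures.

n₁/n₀ = exp[−(E₁−E₀)/kT] = 0.196.
⇒ (E₁−E₀)/kT = ln(1/0.196) = ln(5.10204) = 1.62964.
kT = 119 meV / 1.62964 = 73.02 meV.

73.02 meV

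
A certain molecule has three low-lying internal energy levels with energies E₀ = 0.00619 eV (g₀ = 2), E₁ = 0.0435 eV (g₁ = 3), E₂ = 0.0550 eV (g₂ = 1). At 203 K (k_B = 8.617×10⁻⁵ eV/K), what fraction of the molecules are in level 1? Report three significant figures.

0.147

k_BT = 8.617×10⁻⁵ × 203 K = 0.017493 eV.
Eᵢ/kT = 0.35386, 2.4867, 3.1441.
Z = Σ gᵢe^(−Eᵢ/kT) = 2·e^(−0.35386) + 3·e^(−2.4867) + 1·e^(−3.1441) = 1.4039 + 0.24955 + 0.043106 = 1.6966.
P₁ = g₁ e^(−E₁/kT) / Z = 0.24955/1.6966 = 0.147.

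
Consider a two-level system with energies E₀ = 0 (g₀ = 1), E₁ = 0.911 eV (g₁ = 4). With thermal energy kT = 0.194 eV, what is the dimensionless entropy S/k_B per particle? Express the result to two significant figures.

Eᵢ/kT = 0, 4.696.
Z = Σ gᵢe^(−Eᵢ/kT) = 1·e^(−0) + 4·e^(−4.696) = 1.000 + 0.03653 = 1.037.
⟨E⟩ = Σ EᵢPᵢ = 0.03209 eV.
S/k_B = ln Z + ⟨E⟩/kT = ln(1.037) + 0.03209/0.194 = 0.03633 + 0.1654 = 0.20.

0.20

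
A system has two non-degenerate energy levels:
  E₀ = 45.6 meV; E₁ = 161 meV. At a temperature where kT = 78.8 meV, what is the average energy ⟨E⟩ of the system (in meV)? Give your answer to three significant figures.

67.3 meV

Eᵢ/kT = 0.57868, 2.0431.
Z = Σ e^(−Eᵢ/kT) = e^(−0.57868) + e^(−2.0431) = 0.56064 + 0.12963 = 0.69027.
⟨E⟩ = Σ Eᵢ e^(−Eᵢ/kT) / Z = (45.6·0.56064 + 161·0.12963) / 0.69027 = 67.3 meV.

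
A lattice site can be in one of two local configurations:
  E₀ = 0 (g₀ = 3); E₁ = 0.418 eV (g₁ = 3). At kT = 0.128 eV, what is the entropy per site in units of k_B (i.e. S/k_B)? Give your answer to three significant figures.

Eᵢ/kT = 0, 3.2656.
Z = Σ gᵢe^(−Eᵢ/kT) = 3·e^(−0) + 3·e^(−3.2656) = 3.0000 + 0.11452 = 3.1145.
⟨E⟩ = Σ EᵢPᵢ = 0.015370 eV.
S/k_B = ln Z + ⟨E⟩/kT = ln(3.1145) + 0.015370/0.128 = 1.1361 + 0.12008 = 1.26.

1.26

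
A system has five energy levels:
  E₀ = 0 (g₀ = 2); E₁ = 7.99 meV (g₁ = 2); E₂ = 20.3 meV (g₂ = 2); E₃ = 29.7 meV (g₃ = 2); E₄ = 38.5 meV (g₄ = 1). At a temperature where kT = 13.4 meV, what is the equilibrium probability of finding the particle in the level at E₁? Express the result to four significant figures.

Eᵢ/kT = 0, 0.596269, 1.51493, 2.21642, 2.87313.
Z = Σ gᵢe^(−Eᵢ/kT) = 2·e^(−0) + 2·e^(−0.596269) + 2·e^(−1.51493) + 2·e^(−2.21642) + 1·e^(−2.87313) = 2.00000 + 1.10173 + 0.439647 + 0.217997 + 0.0565217 = 3.81590.
P₁ = g₁ e^(−E₁/kT) / Z = 1.10173/3.81590 = 0.2887.

0.2887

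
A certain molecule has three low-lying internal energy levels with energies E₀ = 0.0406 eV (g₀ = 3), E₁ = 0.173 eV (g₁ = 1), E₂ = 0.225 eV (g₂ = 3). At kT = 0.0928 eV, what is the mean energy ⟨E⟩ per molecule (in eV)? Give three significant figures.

0.0701 eV

Eᵢ/kT = 0.43750, 1.8642, 2.4246.
Z = Σ gᵢe^(−Eᵢ/kT) = 3·e^(−0.43750) + 1·e^(−1.8642) + 3·e^(−2.4246) = 1.9369 + 0.15502 + 0.26554 = 2.3575.
⟨E⟩ = Σ Eᵢ gᵢe^(−Eᵢ/kT) / Z = (0.0406·1.9369 + 0.173·0.15502 + 0.225·0.26554) / 2.3575 = 0.0701 eV.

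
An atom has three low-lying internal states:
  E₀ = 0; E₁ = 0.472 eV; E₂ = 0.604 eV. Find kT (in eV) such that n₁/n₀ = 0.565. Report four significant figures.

0.8267 eV

n₁/n₀ = exp[−(E₁−E₀)/kT] = 0.565.
⇒ (E₁−E₀)/kT = ln(1/0.565) = ln(1.76991) = 0.570929.
kT = 0.472 eV / 0.570929 = 0.8267 eV.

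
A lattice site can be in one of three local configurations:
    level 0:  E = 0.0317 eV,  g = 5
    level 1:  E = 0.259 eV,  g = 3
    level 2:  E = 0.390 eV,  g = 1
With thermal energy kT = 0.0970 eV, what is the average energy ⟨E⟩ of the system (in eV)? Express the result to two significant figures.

0.046 eV

Eᵢ/kT = 0.3268, 2.670, 4.021.
Z = Σ gᵢe^(−Eᵢ/kT) = 5·e^(−0.3268) + 3·e^(−2.670) + 1·e^(−4.021) = 3.606 + 0.2078 + 0.01794 = 3.832.
⟨E⟩ = Σ Eᵢ gᵢe^(−Eᵢ/kT) / Z = (0.0317·3.606 + 0.259·0.2078 + 0.390·0.01794) / 3.832 = 0.046 eV.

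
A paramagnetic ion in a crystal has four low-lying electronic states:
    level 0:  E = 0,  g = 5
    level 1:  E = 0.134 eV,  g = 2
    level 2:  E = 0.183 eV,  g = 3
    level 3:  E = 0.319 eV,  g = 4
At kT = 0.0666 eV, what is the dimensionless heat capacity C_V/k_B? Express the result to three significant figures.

0.550

Eᵢ/kT = 0, 2.0120, 2.7477, 4.7898.
Z = Σ gᵢe^(−Eᵢ/kT) = 5·e^(−0) + 2·e^(−2.0120) + 3·e^(−2.7477) + 4·e^(−4.7898) = 5.0000 + 0.26744 + 0.19223 + 0.033256 = 5.4929.
⟨E⟩ = 0.014860 eV, ⟨E²⟩ = 0.0026623 eV².
C_V/k_B = (⟨E²⟩ − ⟨E⟩²)/(kT)² = (0.0026623 − 0.00022082)/0.0044356 = 0.550.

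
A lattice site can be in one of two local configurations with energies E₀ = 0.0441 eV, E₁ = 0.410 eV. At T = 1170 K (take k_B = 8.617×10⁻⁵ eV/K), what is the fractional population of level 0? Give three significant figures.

k_BT = 8.617×10⁻⁵ × 1170 K = 0.10082 eV.
Eᵢ/kT = 0.43741, 4.0667.
Z = Σ e^(−Eᵢ/kT) = e^(−0.43741) + e^(−4.0667) = 0.64571 + 0.017134 = 0.66284.
P₀ = e^(−E₀/kT) / Z = 0.64571/0.66284 = 0.974.

0.974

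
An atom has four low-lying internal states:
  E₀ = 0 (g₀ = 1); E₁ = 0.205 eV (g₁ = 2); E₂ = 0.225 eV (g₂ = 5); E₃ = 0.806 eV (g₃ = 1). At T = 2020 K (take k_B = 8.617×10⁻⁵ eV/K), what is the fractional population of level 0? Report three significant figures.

0.334

k_BT = 8.617×10⁻⁵ × 2020 K = 0.17406 eV.
Eᵢ/kT = 0, 1.1778, 1.2927, 4.6306.
Z = Σ gᵢe^(−Eᵢ/kT) = 1·e^(−0) + 2·e^(−1.1778) + 5·e^(−1.2927) + 1·e^(−4.6306) = 1.0000 + 0.61591 + 1.3726 + 0.0097489 = 2.9983.
P₀ = g₀ e^(−E₀/kT) / Z = 1.0000/2.9983 = 0.334.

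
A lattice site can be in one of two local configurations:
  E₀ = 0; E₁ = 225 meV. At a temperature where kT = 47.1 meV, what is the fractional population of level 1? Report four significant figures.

Eᵢ/kT = 0, 4.77707.
Z = Σ e^(−Eᵢ/kT) = e^(−0) + e^(−4.77707) = 1.00000 + 0.00842064 = 1.00842.
P₁ = e^(−E₁/kT) / Z = 0.00842064/1.00842 = 0.008350.

0.008350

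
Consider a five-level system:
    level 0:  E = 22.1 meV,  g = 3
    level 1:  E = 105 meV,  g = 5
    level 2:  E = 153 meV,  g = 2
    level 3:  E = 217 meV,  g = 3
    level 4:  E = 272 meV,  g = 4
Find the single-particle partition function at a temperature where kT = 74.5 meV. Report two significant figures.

Eᵢ/kT = 0.2966, 1.409, 2.054, 2.913, 3.651.
Z = Σ gᵢe^(−Eᵢ/kT) = 3·e^(−0.2966) + 5·e^(−1.409) + 2·e^(−2.054) + 3·e^(−2.913) + 4·e^(−3.651) = 2.230 + 1.222 + 0.2564 + 0.1629 + 0.1039 = 3.975.

Z = 4.0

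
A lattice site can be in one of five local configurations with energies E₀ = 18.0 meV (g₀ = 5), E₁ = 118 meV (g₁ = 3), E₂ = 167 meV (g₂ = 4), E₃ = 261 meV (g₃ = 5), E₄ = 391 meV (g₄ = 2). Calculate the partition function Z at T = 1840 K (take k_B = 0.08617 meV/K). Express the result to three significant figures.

Z = 8.42

k_BT = 0.08617 × 1840 K = 158.55 meV.
Eᵢ/kT = 0.11353, 0.74424, 1.0533, 1.6462, 2.4661.
Z = Σ gᵢe^(−Eᵢ/kT) = 5·e^(−0.11353) + 3·e^(−0.74424) + 4·e^(−1.0533) + 5·e^(−1.6462) + 2·e^(−2.4661) = 4.4634 + 1.4253 + 1.3951 + 0.96391 + 0.16983 = 8.4175.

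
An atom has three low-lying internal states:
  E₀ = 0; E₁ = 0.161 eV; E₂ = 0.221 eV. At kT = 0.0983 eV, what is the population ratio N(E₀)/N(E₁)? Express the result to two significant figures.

5.1

n₀/n₁ = exp[−(E₀−E₁)/kT] = exp(−(-0.161 eV)/(0.0983 eV)) = exp(1.638) = 5.1.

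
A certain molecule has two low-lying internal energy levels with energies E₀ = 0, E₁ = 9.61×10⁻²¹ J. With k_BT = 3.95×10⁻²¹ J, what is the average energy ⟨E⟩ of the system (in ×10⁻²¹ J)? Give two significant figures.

0.78 ×10⁻²¹ J

Eᵢ/kT = 0, 2.433.
Z = Σ e^(−Eᵢ/kT) = e^(−0) + e^(−2.433) = 1.000 + 0.08777 = 1.088.
⟨E⟩ = Σ Eᵢ e^(−Eᵢ/kT) / Z = (0·1.000 + 9.61·0.08777) / 1.088 = 0.78 ×10⁻²¹ J.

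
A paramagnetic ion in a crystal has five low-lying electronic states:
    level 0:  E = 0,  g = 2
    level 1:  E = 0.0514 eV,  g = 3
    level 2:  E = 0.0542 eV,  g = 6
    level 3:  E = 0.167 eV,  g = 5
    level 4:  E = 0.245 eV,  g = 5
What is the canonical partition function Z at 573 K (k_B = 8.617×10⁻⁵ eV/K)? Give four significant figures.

k_BT = 8.617×10⁻⁵ × 573 K = 0.0493754 eV.
Eᵢ/kT = 0, 1.04100, 1.09771, 3.38225, 4.96199.
Z = Σ gᵢe^(−Eᵢ/kT) = 2·e^(−0) + 3·e^(−1.04100) + 6·e^(−1.09771) + 5·e^(−3.38225) + 5·e^(−4.96199) = 2.00000 + 1.05930 + 2.00181 + 0.169855 + 0.0349949 = 5.26596.

Z = 5.266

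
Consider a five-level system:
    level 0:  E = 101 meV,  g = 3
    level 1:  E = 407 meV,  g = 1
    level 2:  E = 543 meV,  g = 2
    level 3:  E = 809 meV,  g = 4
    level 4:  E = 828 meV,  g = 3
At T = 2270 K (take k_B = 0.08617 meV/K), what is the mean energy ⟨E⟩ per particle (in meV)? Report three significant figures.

180 meV

k_BT = 0.08617 × 2270 K = 195.61 meV.
Eᵢ/kT = 0.51633, 2.0807, 2.7759, 4.1358, 4.2329.
Z = Σ gᵢe^(−Eᵢ/kT) = 3·e^(−0.51633) + 1·e^(−2.0807) + 2·e^(−2.7759) + 4·e^(−4.1358) + 3·e^(−4.2329) = 1.7901 + 0.12484 + 0.12459 + 0.063959 + 0.043531 = 2.1470.
⟨E⟩ = Σ Eᵢ gᵢe^(−Eᵢ/kT) / Z = (101·1.7901 + 407·0.12484 + 543·0.12459 + 809·0.063959 + 828·0.043531) / 2.1470 = 180 meV.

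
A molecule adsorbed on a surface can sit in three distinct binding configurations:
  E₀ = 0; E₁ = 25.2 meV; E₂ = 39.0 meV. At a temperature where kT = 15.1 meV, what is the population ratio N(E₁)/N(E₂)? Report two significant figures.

2.5

n₁/n₂ = exp[−(E₁−E₂)/kT] = exp(−(-13.8 meV)/(15.1 meV)) = exp(0.9139) = 2.5.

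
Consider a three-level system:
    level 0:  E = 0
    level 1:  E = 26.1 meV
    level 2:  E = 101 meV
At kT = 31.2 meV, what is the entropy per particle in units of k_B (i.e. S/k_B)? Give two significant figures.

0.72

Eᵢ/kT = 0, 0.8365, 3.237.
Z = Σ e^(−Eᵢ/kT) = e^(−0) + e^(−0.8365) + e^(−3.237) = 1.000 + 0.4332 + 0.03928 = 1.472.
⟨E⟩ = Σ EᵢPᵢ = 10.38 meV.
S/k_B = ln Z + ⟨E⟩/kT = ln(1.472) + 10.38/31.2 = 0.3866 + 0.3327 = 0.72.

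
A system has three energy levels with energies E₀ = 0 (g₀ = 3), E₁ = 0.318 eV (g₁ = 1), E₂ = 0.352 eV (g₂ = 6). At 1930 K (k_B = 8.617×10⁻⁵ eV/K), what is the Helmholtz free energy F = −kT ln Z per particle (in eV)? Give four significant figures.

k_BT = 8.617×10⁻⁵ × 1930 K = 0.166308 eV.
Eᵢ/kT = 0, 1.91211, 2.11655.
Z = Σ gᵢe^(−Eᵢ/kT) = 3·e^(−0) + 1·e^(−1.91211) + 6·e^(−2.11655) = 3.00000 + 0.147768 + 0.722679 = 3.87045.
F = −kT ln Z = −0.166308 × ln(3.87045) = −0.166308 × 1.35337 = -0.2251 eV.

-0.2251 eV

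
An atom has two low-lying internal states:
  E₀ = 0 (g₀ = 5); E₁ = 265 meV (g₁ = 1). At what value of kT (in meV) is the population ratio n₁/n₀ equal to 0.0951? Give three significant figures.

n₁/n₀ = (g₁/g₀) exp[−(E₁−E₀)/kT] = 0.0951.
⇒ (E₁−E₀)/kT = ln((1/5)/0.0951) = ln(2.1030) = 0.74336.
kT = 265 meV / 0.74336 = 356 meV.

356 meV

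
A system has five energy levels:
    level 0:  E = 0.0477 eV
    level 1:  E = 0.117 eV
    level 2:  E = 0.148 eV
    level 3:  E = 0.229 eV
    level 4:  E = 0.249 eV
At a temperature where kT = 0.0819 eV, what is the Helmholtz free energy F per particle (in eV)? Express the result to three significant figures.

Eᵢ/kT = 0.58242, 1.4286, 1.8071, 2.7961, 3.0403.
Z = Σ e^(−Eᵢ/kT) = e^(−0.58242) + e^(−1.4286) + e^(−1.8071) + e^(−2.7961) + e^(−3.0403) = 0.55855 + 0.23964 + 0.16413 + 0.061048 + 0.047821 = 1.0712.
F = −kT ln Z = −0.0819 × ln(1.0712) = −0.0819 × 0.068780 = -0.00563 eV.

-0.00563 eV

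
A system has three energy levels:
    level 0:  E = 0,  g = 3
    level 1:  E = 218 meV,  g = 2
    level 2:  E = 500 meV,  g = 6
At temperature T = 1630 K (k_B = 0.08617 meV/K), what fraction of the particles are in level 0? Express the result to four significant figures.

0.8347

k_BT = 0.08617 × 1630 K = 140.457 meV.
Eᵢ/kT = 0, 1.55208, 3.55981.
Z = Σ gᵢe^(−Eᵢ/kT) = 3·e^(−0) + 2·e^(−1.55208) + 6·e^(−3.55981) = 3.00000 + 0.423614 + 0.170665 = 3.59428.
P₀ = g₀ e^(−E₀/kT) / Z = 3.00000/3.59428 = 0.8347.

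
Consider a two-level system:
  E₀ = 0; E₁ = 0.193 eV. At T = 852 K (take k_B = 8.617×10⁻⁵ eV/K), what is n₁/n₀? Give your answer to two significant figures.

k_BT = 8.617×10⁻⁵ × 852 K = 0.07342 eV.
n₁/n₀ = exp[−(E₁−E₀)/kT] = exp(−(0.193 eV)/(0.07342 eV)) = exp(-2.629) = 0.072.

0.072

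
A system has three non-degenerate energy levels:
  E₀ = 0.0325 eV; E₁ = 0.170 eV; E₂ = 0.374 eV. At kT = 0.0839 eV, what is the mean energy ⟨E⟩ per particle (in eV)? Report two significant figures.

0.059 eV

Eᵢ/kT = 0.3874, 2.026, 4.458.
Z = Σ e^(−Eᵢ/kT) = e^(−0.3874) + e^(−2.026) + e^(−4.458) = 0.6788 + 0.1319 + 0.01159 = 0.8223.
⟨E⟩ = Σ Eᵢ e^(−Eᵢ/kT) / Z = (0.0325·0.6788 + 0.170·0.1319 + 0.374·0.01159) / 0.8223 = 0.059 eV.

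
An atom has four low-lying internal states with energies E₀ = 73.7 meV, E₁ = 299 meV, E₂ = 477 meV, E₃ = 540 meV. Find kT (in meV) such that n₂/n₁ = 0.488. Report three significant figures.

n₂/n₁ = exp[−(E₂−E₁)/kT] = 0.488.
⇒ (E₂−E₁)/kT = ln(1/0.488) = ln(2.0492) = 0.71745.
kT = 178 meV / 0.71745 = 248 meV.

248 meV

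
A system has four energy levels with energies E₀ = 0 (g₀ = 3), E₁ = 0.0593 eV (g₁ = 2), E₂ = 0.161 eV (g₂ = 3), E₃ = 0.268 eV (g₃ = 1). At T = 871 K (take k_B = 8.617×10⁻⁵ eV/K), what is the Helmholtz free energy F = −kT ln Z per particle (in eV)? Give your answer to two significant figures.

-0.11 eV

k_BT = 8.617×10⁻⁵ × 871 K = 0.07505 eV.
Eᵢ/kT = 0, 0.7901, 2.145, 3.571.
Z = Σ gᵢe^(−Eᵢ/kT) = 3·e^(−0) + 2·e^(−0.7901) + 3·e^(−2.145) + 1·e^(−3.571) = 3.000 + 0.9076 + 0.3512 + 0.02813 = 4.287.
F = −kT ln Z = −0.07505 × ln(4.287) = −0.07505 × 1.456 = -0.11 eV.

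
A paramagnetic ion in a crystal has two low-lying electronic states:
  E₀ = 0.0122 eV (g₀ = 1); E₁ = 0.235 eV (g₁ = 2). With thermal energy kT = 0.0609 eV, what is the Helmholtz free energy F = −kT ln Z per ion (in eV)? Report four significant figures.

Eᵢ/kT = 0.200328, 3.85878.
Z = Σ gᵢe^(−Eᵢ/kT) = 1·e^(−0.200328) + 2·e^(−3.85878) = 0.818462 + 0.0421874 = 0.860649.
F = −kT ln Z = −0.0609 × ln(0.860649) = −0.0609 × -0.150069 = 0.009139 eV.

0.009139 eV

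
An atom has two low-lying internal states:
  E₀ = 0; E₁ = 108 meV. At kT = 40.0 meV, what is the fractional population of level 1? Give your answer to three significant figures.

Eᵢ/kT = 0, 2.7000.
Z = Σ e^(−Eᵢ/kT) = e^(−0) + e^(−2.7000) = 1.0000 + 0.067206 = 1.0672.
P₁ = e^(−E₁/kT) / Z = 0.067206/1.0672 = 0.0630.

0.0630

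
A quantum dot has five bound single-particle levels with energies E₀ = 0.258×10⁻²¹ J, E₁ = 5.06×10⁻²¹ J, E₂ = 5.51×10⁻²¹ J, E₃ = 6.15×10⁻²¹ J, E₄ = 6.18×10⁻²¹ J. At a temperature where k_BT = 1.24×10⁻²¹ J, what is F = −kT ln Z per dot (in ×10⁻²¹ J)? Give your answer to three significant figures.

Eᵢ/kT = 0.20806, 4.0806, 4.4435, 4.9597, 4.9839.
Z = Σ e^(−Eᵢ/kT) = e^(−0.20806) + e^(−4.0806) + e^(−4.4435) + e^(−4.9597) + e^(−4.9839) = 0.81216 + 0.016897 + 0.011755 + 0.0070150 + 0.0068473 = 0.85467.
F = −kT ln Z = −1.24 × ln(0.85467) = −1.24 × -0.15704 = 0.195 ×10⁻²¹ J.

0.195 ×10⁻²¹ J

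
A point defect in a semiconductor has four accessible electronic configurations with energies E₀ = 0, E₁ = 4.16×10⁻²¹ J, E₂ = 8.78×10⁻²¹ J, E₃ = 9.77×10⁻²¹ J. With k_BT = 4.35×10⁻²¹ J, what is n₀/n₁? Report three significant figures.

n₀/n₁ = exp[−(E₀−E₁)/kT] = exp(−(-4.16 ×10⁻²¹ J)/(4.35 ×10⁻²¹ J)) = exp(0.95632) = 2.60.

2.60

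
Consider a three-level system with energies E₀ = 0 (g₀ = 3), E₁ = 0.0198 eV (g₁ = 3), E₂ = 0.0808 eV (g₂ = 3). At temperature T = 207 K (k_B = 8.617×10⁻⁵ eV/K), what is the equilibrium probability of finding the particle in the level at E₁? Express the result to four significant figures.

0.2459

k_BT = 8.617×10⁻⁵ × 207 K = 0.0178372 eV.
Eᵢ/kT = 0, 1.11004, 4.52986.
Z = Σ gᵢe^(−Eᵢ/kT) = 3·e^(−0) + 3·e^(−1.11004) + 3·e^(−4.52986) = 3.00000 + 0.988637 + 0.0323466 = 4.02098.
P₁ = g₁ e^(−E₁/kT) / Z = 0.988637/4.02098 = 0.2459.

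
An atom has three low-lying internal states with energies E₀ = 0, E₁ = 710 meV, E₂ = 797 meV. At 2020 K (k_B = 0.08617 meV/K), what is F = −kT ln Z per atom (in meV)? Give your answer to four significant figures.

k_BT = 0.08617 × 2020 K = 174.063 meV.
Eᵢ/kT = 0, 4.07898, 4.57880.
Z = Σ e^(−Eᵢ/kT) = e^(−0) + e^(−4.07898) + e^(−4.57880) = 1.00000 + 0.0169247 + 0.0102672 = 1.02719.
F = −kT ln Z = −174.063 × ln(1.02719) = −174.063 × 0.0268269 = -4.670 meV.

-4.670 meV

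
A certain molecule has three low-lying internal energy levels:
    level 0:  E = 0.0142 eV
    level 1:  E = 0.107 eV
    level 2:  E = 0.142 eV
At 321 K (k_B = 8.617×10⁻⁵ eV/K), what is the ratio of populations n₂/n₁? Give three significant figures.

0.282

k_BT = 8.617×10⁻⁵ × 321 K = 0.027661 eV.
n₂/n₁ = exp[−(E₂−E₁)/kT] = exp(−(0.035 eV)/(0.027661 eV)) = exp(-1.2653) = 0.282.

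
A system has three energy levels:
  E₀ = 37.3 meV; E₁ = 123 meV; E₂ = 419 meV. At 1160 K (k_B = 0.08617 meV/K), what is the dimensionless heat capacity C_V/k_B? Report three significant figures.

0.341

k_BT = 0.08617 × 1160 K = 99.957 meV.
Eᵢ/kT = 0.37316, 1.2305, 4.1918.
Z = Σ e^(−Eᵢ/kT) = e^(−0.37316) + e^(−1.2305) + e^(−4.1918) = 0.68856 + 0.29215 + 0.015119 = 0.99583.
⟨E⟩ = 68.237 meV, ⟨E²⟩ = 8065.9 meV².
C_V/k_B = (⟨E²⟩ − ⟨E⟩²)/(kT)² = (8065.9 − 4656.3)/9991.4 = 0.341.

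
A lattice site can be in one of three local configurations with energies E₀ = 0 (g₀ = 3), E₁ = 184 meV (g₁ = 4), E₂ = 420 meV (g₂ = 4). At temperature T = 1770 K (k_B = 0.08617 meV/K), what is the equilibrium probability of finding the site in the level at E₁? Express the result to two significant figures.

k_BT = 0.08617 × 1770 K = 152.5 meV.
Eᵢ/kT = 0, 1.207, 2.754.
Z = Σ gᵢe^(−Eᵢ/kT) = 3·e^(−0) + 4·e^(−1.207) + 4·e^(−2.754) = 3.000 + 1.196 + 0.2547 = 4.451.
P₁ = g₁ e^(−E₁/kT) / Z = 1.196/4.451 = 0.27.

0.27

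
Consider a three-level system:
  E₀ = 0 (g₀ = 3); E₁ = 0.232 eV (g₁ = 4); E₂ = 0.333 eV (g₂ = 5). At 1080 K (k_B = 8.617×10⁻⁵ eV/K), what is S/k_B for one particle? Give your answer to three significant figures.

k_BT = 8.617×10⁻⁵ × 1080 K = 0.093064 eV.
Eᵢ/kT = 0, 2.4929, 3.5782.
Z = Σ gᵢe^(−Eᵢ/kT) = 3·e^(−0) + 4·e^(−2.4929) + 5·e^(−3.5782) = 3.0000 + 0.33068 + 0.13963 = 3.4703.
⟨E⟩ = Σ EᵢPᵢ = 0.035505 eV.
S/k_B = ln Z + ⟨E⟩/kT = ln(3.4703) + 0.035505/0.093064 = 1.2442 + 0.38151 = 1.63.

1.63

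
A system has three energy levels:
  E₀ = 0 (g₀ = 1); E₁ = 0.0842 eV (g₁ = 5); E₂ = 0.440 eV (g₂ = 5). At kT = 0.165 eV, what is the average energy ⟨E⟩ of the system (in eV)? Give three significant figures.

Eᵢ/kT = 0, 0.51030, 2.6667.
Z = Σ gᵢe^(−Eᵢ/kT) = 1·e^(−0) + 5·e^(−0.51030) + 5·e^(−2.6667) = 1.0000 + 3.0016 + 0.34741 = 4.3490.
⟨E⟩ = Σ Eᵢ gᵢe^(−Eᵢ/kT) / Z = (0·1.0000 + 0.0842·3.0016 + 0.440·0.34741) / 4.3490 = 0.0933 eV.

0.0933 eV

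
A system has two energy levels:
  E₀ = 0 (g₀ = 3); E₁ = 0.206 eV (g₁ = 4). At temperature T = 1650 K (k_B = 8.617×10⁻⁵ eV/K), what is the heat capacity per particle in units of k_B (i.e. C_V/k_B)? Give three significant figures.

k_BT = 8.617×10⁻⁵ × 1650 K = 0.14218 eV.
Eᵢ/kT = 0, 1.4489.
Z = Σ gᵢe^(−Eᵢ/kT) = 3·e^(−0) + 4·e^(−1.4489) = 3.0000 + 0.93931 = 3.9393.
⟨E⟩ = 0.049120 eV, ⟨E²⟩ = 0.010119 eV².
C_V/k_B = (⟨E²⟩ − ⟨E⟩²)/(kT)² = (0.010119 − 0.0024128)/0.020215 = 0.381.

0.381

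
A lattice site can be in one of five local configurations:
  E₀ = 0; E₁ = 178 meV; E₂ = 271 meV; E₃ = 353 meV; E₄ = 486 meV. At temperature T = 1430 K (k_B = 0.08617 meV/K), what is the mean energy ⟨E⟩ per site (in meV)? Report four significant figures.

71.37 meV

k_BT = 0.08617 × 1430 K = 123.223 meV.
Eᵢ/kT = 0, 1.44454, 2.19926, 2.86472, 3.94407.
Z = Σ e^(−Eᵢ/kT) = e^(−0) + e^(−1.44454) + e^(−2.19926) + e^(−2.86472) + e^(−3.94407) = 1.00000 + 0.235855 + 0.110885 + 0.0569991 + 0.0193692 = 1.42311.
⟨E⟩ = Σ Eᵢ e^(−Eᵢ/kT) / Z = (0·1.00000 + 178·0.235855 + 271·0.110885 + 353·0.0569991 + 486·0.0193692) / 1.42311 = 71.37 meV.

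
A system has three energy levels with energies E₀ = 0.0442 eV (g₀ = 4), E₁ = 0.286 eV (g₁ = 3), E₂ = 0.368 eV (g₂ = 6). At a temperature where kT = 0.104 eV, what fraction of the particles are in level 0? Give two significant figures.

Eᵢ/kT = 0.4250, 2.750, 3.538.
Z = Σ gᵢe^(−Eᵢ/kT) = 4·e^(−0.4250) + 3·e^(−2.750) + 6·e^(−3.538) = 2.615 + 0.1918 + 0.1744 = 2.981.
P₀ = g₀ e^(−E₀/kT) / Z = 2.615/2.981 = 0.88.

0.88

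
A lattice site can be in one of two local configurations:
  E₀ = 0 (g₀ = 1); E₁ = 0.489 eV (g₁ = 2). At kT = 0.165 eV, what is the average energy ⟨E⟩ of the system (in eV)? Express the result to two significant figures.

0.046 eV

Eᵢ/kT = 0, 2.964.
Z = Σ gᵢe^(−Eᵢ/kT) = 1·e^(−0) + 2·e^(−2.964) = 1.000 + 0.1032 = 1.103.
⟨E⟩ = Σ Eᵢ gᵢe^(−Eᵢ/kT) / Z = (0·1.000 + 0.489·0.1032) / 1.103 = 0.046 eV.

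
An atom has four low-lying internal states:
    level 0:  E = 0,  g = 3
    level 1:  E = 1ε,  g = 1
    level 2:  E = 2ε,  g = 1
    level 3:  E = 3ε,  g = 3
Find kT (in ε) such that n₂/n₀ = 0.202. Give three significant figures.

3.99 ε

n₂/n₀ = (g₂/g₀) exp[−(E₂−E₀)/kT] = 0.202.
⇒ (E₂−E₀)/kT = ln((1/3)/0.202) = ln(1.6502) = 0.50090.
kT = 2ε / 0.50090 = 3.99 ε.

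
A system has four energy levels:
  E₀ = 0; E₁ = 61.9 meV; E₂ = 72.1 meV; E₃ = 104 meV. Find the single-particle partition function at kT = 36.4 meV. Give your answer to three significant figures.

Eᵢ/kT = 0, 1.7005, 1.9808, 2.8571.
Z = Σ e^(−Eᵢ/kT) = e^(−0) + e^(−1.7005) + e^(−1.9808) + e^(−2.8571) = 1.0000 + 0.18259 + 0.13796 + 0.057435 = 1.3780.

Z = 1.38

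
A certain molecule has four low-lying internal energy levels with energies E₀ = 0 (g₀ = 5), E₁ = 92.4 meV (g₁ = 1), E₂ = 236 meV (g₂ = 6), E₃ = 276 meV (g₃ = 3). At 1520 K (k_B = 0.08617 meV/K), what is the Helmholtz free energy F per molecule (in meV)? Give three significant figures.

k_BT = 0.08617 × 1520 K = 130.98 meV.
Eᵢ/kT = 0, 0.70545, 1.8018, 2.1072.
Z = Σ gᵢe^(−Eᵢ/kT) = 5·e^(−0) + 1·e^(−0.70545) + 6·e^(−1.8018) + 3·e^(−2.1072) = 5.0000 + 0.49389 + 0.99001 + 0.36473 = 6.8486.
F = −kT ln Z = −130.98 × ln(6.8486) = −130.98 × 1.9240 = -252 meV.

-252 meV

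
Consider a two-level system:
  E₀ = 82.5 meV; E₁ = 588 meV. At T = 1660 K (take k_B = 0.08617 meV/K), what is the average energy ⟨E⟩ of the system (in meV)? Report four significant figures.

k_BT = 0.08617 × 1660 K = 143.042 meV.
Eᵢ/kT = 0.576754, 4.11068.
Z = Σ e^(−Eᵢ/kT) = e^(−0.576754) + e^(−4.11068) = 0.561719 + 0.0163966 = 0.578116.
⟨E⟩ = Σ Eᵢ e^(−Eᵢ/kT) / Z = (82.5·0.561719 + 588·0.0163966) / 0.578116 = 96.84 meV.

96.84 meV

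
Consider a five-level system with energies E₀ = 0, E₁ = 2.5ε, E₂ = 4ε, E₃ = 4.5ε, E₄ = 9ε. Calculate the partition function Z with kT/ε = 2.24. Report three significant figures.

Z = 1.65

Eᵢ/kT = 0, 1.1161, 1.7857, 2.0089, 4.0179.
Z = Σ e^(−Eᵢ/kT) = e^(−0) + e^(−1.1161) + e^(−1.7857) + e^(−2.0089) + e^(−4.0179) = 1.0000 + 0.32755 + 0.16768 + 0.13414 + 0.017991 = 1.6474.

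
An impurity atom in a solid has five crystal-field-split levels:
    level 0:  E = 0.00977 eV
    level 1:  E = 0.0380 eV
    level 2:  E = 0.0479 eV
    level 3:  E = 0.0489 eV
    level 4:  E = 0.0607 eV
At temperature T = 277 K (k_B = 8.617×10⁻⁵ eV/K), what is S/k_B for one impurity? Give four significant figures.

k_BT = 8.617×10⁻⁵ × 277 K = 0.0238691 eV.
Eᵢ/kT = 0.409316, 1.59202, 2.00678, 2.04867, 2.54304.
Z = Σ e^(−Eᵢ/kT) = e^(−0.409316) + e^(−1.59202) + e^(−2.00678) + e^(−2.04867) + e^(−2.54304) = 0.664104 + 0.203514 + 0.134421 + 0.128906 + 0.0786270 = 1.20957.
⟨E⟩ = Σ EᵢPᵢ = 0.0262380 eV.
S/k_B = ln Z + ⟨E⟩/kT = ln(1.20957) + 0.0262380/0.0238691 = 0.190265 + 1.09925 = 1.290.

1.290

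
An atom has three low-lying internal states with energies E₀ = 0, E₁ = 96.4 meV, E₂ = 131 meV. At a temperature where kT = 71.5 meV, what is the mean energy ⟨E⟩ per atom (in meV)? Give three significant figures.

Eᵢ/kT = 0, 1.3483, 1.8322.
Z = Σ e^(−Eᵢ/kT) = e^(−0) + e^(−1.3483) + e^(−1.8322) = 1.0000 + 0.25968 + 0.16006 = 1.4197.
⟨E⟩ = Σ Eᵢ e^(−Eᵢ/kT) / Z = (0·1.0000 + 96.4·0.25968 + 131·0.16006) / 1.4197 = 32.4 meV.

32.4 meV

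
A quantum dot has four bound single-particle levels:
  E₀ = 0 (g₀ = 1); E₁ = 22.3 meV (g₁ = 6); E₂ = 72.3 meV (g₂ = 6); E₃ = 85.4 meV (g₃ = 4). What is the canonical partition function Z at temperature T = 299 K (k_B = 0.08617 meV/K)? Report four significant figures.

Z = 4.033

k_BT = 0.08617 × 299 K = 25.7648 meV.
Eᵢ/kT = 0, 0.865522, 2.80615, 3.31460.
Z = Σ gᵢe^(−Eᵢ/kT) = 1·e^(−0) + 6·e^(−0.865522) + 6·e^(−2.80615) + 4·e^(−3.31460) = 1.00000 + 2.52499 + 0.362623 + 0.145394 = 4.03301.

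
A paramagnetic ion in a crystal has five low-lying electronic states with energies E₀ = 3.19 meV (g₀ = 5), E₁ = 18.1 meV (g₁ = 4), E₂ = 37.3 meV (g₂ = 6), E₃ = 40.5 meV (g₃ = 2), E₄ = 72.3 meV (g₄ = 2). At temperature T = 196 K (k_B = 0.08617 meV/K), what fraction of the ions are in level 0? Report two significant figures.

0.65

k_BT = 0.08617 × 196 K = 16.89 meV.
Eᵢ/kT = 0.1889, 1.072, 2.208, 2.398, 4.281.
Z = Σ gᵢe^(−Eᵢ/kT) = 5·e^(−0.1889) + 4·e^(−1.072) + 6·e^(−2.208) + 2·e^(−2.398) + 2·e^(−4.281) = 4.139 + 1.369 + 0.6595 + 0.1818 + 0.02766 = 6.377.
P₀ = g₀ e^(−E₀/kT) / Z = 4.139/6.377 = 0.65.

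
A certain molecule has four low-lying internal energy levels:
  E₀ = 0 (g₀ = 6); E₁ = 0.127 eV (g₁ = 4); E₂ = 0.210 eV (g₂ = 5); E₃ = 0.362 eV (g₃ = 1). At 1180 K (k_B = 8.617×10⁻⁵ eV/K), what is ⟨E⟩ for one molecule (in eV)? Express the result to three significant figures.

0.0370 eV

k_BT = 8.617×10⁻⁵ × 1180 K = 0.10168 eV.
Eᵢ/kT = 0, 1.2490, 2.0653, 3.5602.
Z = Σ gᵢe^(−Eᵢ/kT) = 6·e^(−0) + 4·e^(−1.2490) + 5·e^(−2.0653) + 1·e^(−3.5602) = 6.0000 + 1.1472 + 0.63390 + 0.028433 = 7.8095.
⟨E⟩ = Σ Eᵢ gᵢe^(−Eᵢ/kT) / Z = (0·6.0000 + 0.127·1.1472 + 0.210·0.63390 + 0.362·0.028433) / 7.8095 = 0.0370 eV.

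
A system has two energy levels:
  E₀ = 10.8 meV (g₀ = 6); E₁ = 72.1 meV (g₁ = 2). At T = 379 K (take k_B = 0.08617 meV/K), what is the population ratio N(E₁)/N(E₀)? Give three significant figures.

k_BT = 0.08617 × 379 K = 32.658 meV.
n₁/n₀ = (g₁/g₀) exp[−(E₁−E₀)/kT] = (2/6) × exp(−(61.3 meV)/(32.658 meV)) = (2/6) × exp(-1.8770) = 0.0510.

0.0510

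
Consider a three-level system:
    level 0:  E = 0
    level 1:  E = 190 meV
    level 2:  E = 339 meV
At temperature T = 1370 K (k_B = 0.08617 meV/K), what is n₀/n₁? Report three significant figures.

5.00

k_BT = 0.08617 × 1370 K = 118.05 meV.
n₀/n₁ = exp[−(E₀−E₁)/kT] = exp(−(-190 meV)/(118.05 meV)) = exp(1.6095) = 5.00.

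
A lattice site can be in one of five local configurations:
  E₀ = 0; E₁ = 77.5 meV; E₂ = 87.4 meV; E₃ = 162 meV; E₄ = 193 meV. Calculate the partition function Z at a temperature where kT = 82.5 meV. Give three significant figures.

Eᵢ/kT = 0, 0.93939, 1.0594, 1.9636, 2.3394.
Z = Σ e^(−Eᵢ/kT) = e^(−0) + e^(−0.93939) + e^(−1.0594) + e^(−1.9636) + e^(−2.3394) = 1.0000 + 0.39087 + 0.34666 + 0.14035 + 0.096385 = 1.9743.

Z = 1.97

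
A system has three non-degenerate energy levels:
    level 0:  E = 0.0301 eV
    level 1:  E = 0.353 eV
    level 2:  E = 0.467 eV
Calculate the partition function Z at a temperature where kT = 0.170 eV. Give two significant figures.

Eᵢ/kT = 0.1771, 2.076, 2.747.
Z = Σ e^(−Eᵢ/kT) = e^(−0.1771) + e^(−2.076) + e^(−2.747) = 0.8377 + 0.1254 + 0.06412 = 1.027.

Z = 1.0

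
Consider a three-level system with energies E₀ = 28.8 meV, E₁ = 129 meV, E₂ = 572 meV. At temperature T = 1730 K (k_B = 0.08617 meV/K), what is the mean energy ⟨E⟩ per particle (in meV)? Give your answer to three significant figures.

71.3 meV

k_BT = 0.08617 × 1730 K = 149.07 meV.
Eᵢ/kT = 0.19320, 0.86537, 3.8371.
Z = Σ e^(−Eᵢ/kT) = e^(−0.19320) + e^(−0.86537) + e^(−3.8371) = 0.82432 + 0.42090 + 0.021556 = 1.2668.
⟨E⟩ = Σ Eᵢ e^(−Eᵢ/kT) / Z = (28.8·0.82432 + 129·0.42090 + 572·0.021556) / 1.2668 = 71.3 meV.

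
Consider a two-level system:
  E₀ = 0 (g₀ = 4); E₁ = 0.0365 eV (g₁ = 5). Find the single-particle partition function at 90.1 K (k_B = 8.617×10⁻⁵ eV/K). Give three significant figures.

k_BT = 8.617×10⁻⁵ × 90.1 K = 0.0077639 eV.
Eᵢ/kT = 0, 4.7012.
Z = Σ gᵢe^(−Eᵢ/kT) = 4·e^(−0) + 5·e^(−4.7012) = 4.0000 + 0.045422 = 4.0454.

Z = 4.05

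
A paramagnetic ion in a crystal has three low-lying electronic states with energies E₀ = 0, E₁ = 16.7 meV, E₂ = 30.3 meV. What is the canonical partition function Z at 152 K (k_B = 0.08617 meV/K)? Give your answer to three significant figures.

Z = 1.38

k_BT = 0.08617 × 152 K = 13.098 meV.
Eᵢ/kT = 0, 1.2750, 2.3133.
Z = Σ e^(−Eᵢ/kT) = e^(−0) + e^(−1.2750) + e^(−2.3133) = 1.0000 + 0.27943 + 0.098934 = 1.3784.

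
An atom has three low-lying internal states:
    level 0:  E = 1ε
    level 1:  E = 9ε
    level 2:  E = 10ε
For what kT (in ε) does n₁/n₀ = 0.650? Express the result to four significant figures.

18.57 ε

n₁/n₀ = exp[−(E₁−E₀)/kT] = 0.650.
⇒ (E₁−E₀)/kT = ln(1/0.650) = ln(1.53846) = 0.430782.
kT = 8ε / 0.430782 = 18.57 ε.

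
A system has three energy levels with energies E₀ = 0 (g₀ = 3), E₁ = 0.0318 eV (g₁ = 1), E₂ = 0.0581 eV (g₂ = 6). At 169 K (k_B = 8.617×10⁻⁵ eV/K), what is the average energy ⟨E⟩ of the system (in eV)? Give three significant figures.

k_BT = 8.617×10⁻⁵ × 169 K = 0.014563 eV.
Eᵢ/kT = 0, 2.1836, 3.9896.
Z = Σ gᵢe^(−Eᵢ/kT) = 3·e^(−0) + 1·e^(−2.1836) + 6·e^(−3.9896) = 3.0000 + 0.11264 + 0.11104 = 3.2237.
⟨E⟩ = Σ Eᵢ gᵢe^(−Eᵢ/kT) / Z = (0·3.0000 + 0.0318·0.11264 + 0.0581·0.11104) / 3.2237 = 0.00311 eV.

0.00311 eV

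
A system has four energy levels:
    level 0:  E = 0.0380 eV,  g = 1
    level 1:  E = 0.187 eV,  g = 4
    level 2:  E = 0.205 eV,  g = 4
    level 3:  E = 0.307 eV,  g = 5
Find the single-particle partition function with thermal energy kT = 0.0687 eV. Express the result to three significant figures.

Z = 1.10

Eᵢ/kT = 0.55313, 2.7220, 2.9840, 4.4687.
Z = Σ gᵢe^(−Eᵢ/kT) = 1·e^(−0.55313) + 4·e^(−2.7220) + 4·e^(−2.9840) + 5·e^(−4.4687) = 0.57515 + 0.26297 + 0.20236 + 0.057311 = 1.0978.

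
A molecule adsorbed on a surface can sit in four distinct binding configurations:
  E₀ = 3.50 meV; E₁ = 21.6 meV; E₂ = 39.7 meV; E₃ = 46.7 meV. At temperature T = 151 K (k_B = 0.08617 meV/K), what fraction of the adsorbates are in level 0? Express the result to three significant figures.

0.742

k_BT = 0.08617 × 151 K = 13.012 meV.
Eᵢ/kT = 0.26898, 1.6600, 3.0510, 3.5890.
Z = Σ e^(−Eᵢ/kT) = e^(−0.26898) + e^(−1.6600) + e^(−3.0510) + e^(−3.5890) = 0.76416 + 0.19014 + 0.047312 + 0.027626 = 1.0292.
P₀ = e^(−E₀/kT) / Z = 0.76416/1.0292 = 0.742.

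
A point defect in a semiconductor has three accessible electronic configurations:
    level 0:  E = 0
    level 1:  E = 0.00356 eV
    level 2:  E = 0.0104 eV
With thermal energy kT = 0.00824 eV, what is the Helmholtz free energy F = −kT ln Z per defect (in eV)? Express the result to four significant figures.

-0.005427 eV

Eᵢ/kT = 0, 0.432039, 1.26214.
Z = Σ e^(−Eᵢ/kT) = e^(−0) + e^(−0.432039) + e^(−1.26214) = 1.00000 + 0.649184 + 0.283048 = 1.93223.
F = −kT ln Z = −0.00824 × ln(1.93223) = −0.00824 × 0.658675 = -0.005427 eV.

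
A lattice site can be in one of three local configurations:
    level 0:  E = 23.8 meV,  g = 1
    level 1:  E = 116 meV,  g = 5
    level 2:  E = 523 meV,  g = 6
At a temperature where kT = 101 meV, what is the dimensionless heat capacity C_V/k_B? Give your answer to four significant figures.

0.4423

Eᵢ/kT = 0.235644, 1.14851, 5.17822.
Z = Σ gᵢe^(−Eᵢ/kT) = 1·e^(−0.235644) + 5·e^(−1.14851) + 6·e^(−5.17822) = 0.790062 + 1.58554 + 0.0338282 = 2.40943.
⟨E⟩ = 91.4815 meV, ⟨E²⟩ = 12880.9 meV².
C_V/k_B = (⟨E²⟩ − ⟨E⟩²)/(kT)² = (12880.9 − 8368.86)/10201.0 = 0.4423.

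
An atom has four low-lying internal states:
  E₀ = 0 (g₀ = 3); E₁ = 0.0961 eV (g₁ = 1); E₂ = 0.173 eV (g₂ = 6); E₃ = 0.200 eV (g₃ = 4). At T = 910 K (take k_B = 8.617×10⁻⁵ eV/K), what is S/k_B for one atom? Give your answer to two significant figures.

2.1

k_BT = 8.617×10⁻⁵ × 910 K = 0.07841 eV.
Eᵢ/kT = 0, 1.226, 2.206, 2.551.
Z = Σ gᵢe^(−Eᵢ/kT) = 3·e^(−0) + 1·e^(−1.226) + 6·e^(−2.206) + 4·e^(−2.551) = 3.000 + 0.2935 + 0.6608 + 0.3120 = 4.266.
⟨E⟩ = Σ EᵢPᵢ = 0.04804 eV.
S/k_B = ln Z + ⟨E⟩/kT = ln(4.266) + 0.04804/0.07841 = 1.451 + 0.6127 = 2.1.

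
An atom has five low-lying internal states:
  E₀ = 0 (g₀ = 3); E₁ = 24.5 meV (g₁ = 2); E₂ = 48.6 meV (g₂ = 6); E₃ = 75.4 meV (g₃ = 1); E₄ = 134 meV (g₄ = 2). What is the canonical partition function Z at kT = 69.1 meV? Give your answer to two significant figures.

Eᵢ/kT = 0, 0.3546, 0.7033, 1.091, 1.939.
Z = Σ gᵢe^(−Eᵢ/kT) = 3·e^(−0) + 2·e^(−0.3546) + 6·e^(−0.7033) + 1·e^(−1.091) + 2·e^(−1.939) = 3.000 + 1.403 + 2.970 + 0.3359 + 0.2877 = 7.997.

Z = 8.0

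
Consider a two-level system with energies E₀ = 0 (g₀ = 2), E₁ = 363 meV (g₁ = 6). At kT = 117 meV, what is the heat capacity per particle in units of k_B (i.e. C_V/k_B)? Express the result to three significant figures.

1.01

Eᵢ/kT = 0, 3.1026.
Z = Σ gᵢe^(−Eᵢ/kT) = 2·e^(−0) + 6·e^(−3.1026) = 2.0000 + 0.26959 = 2.2696.
⟨E⟩ = 43.118 meV, ⟨E²⟩ = 15652 meV².
C_V/k_B = (⟨E²⟩ − ⟨E⟩²)/(kT)² = (15652 − 1859.2)/13689 = 1.01.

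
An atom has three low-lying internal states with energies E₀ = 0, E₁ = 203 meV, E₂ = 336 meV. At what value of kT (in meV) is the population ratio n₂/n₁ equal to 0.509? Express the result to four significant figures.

196.9 meV

n₂/n₁ = exp[−(E₂−E₁)/kT] = 0.509.
⇒ (E₂−E₁)/kT = ln(1/0.509) = ln(1.96464) = 0.675309.
kT = 133 meV / 0.675309 = 196.9 meV.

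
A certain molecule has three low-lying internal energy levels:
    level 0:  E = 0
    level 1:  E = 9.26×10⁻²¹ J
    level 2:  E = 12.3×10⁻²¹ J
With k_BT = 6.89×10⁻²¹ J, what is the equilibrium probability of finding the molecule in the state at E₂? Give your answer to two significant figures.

Eᵢ/kT = 0, 1.344, 1.785.
Z = Σ e^(−Eᵢ/kT) = e^(−0) + e^(−1.344) + e^(−1.785) = 1.000 + 0.2608 + 0.1678 = 1.429.
P₂ = e^(−E₂/kT) / Z = 0.1678/1.429 = 0.12.

0.12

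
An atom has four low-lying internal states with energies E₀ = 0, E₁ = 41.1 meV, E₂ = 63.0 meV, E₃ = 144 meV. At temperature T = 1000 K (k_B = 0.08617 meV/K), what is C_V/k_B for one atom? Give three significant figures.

k_BT = 0.08617 × 1000 K = 86.170 meV.
Eᵢ/kT = 0, 0.47696, 0.73111, 1.6711.
Z = Σ e^(−Eᵢ/kT) = e^(−0) + e^(−0.47696) + e^(−0.73111) + e^(−1.6711) = 1.0000 + 0.62067 + 0.48137 + 0.18804 = 2.2901.
⟨E⟩ = 36.205 meV, ⟨E²⟩ = 2994.7 meV².
C_V/k_B = (⟨E²⟩ − ⟨E⟩²)/(kT)² = (2994.7 − 1310.8)/7425.3 = 0.227.

0.227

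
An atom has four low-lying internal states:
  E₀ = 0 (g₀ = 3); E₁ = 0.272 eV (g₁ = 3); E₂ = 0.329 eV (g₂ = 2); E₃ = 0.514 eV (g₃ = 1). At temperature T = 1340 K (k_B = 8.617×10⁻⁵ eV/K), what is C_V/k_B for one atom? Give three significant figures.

0.711

k_BT = 8.617×10⁻⁵ × 1340 K = 0.11547 eV.
Eᵢ/kT = 0, 2.3556, 2.8492, 4.4514.
Z = Σ gᵢe^(−Eᵢ/kT) = 3·e^(−0) + 3·e^(−2.3556) + 2·e^(−2.8492) + 1·e^(−4.4514) = 3.0000 + 0.28451 + 0.11578 + 0.011662 = 3.4120.
⟨E⟩ = 0.035602 eV, ⟨E²⟩ = 0.010745 eV².
C_V/k_B = (⟨E²⟩ − ⟨E⟩²)/(kT)² = (0.010745 − 0.0012675)/0.013333 = 0.711.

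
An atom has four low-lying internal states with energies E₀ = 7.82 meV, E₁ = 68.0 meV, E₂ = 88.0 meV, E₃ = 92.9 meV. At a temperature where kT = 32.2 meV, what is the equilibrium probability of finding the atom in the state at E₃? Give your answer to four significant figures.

0.05442

Eᵢ/kT = 0.242857, 2.11180, 2.73292, 2.88509.
Z = Σ e^(−Eᵢ/kT) = e^(−0.242857) + e^(−2.11180) + e^(−2.73292) + e^(−2.88509) = 0.784384 + 0.121020 + 0.0650291 + 0.0558498 = 1.02628.
P₃ = e^(−E₃/kT) / Z = 0.0558498/1.02628 = 0.05442.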